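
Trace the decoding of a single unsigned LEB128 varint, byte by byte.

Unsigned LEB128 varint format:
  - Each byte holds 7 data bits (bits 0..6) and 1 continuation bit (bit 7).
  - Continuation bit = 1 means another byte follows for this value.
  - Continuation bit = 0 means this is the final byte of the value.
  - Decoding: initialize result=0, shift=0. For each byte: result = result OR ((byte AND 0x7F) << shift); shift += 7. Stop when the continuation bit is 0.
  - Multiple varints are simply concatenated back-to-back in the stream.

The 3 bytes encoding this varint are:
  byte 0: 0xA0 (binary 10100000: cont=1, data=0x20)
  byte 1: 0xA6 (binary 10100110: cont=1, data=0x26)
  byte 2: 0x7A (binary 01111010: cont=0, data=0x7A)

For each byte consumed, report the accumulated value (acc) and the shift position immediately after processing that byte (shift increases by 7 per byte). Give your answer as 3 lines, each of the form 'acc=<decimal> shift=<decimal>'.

Answer: acc=32 shift=7
acc=4896 shift=14
acc=2003744 shift=21

Derivation:
byte 0=0xA0: payload=0x20=32, contrib = 32<<0 = 32; acc -> 32, shift -> 7
byte 1=0xA6: payload=0x26=38, contrib = 38<<7 = 4864; acc -> 4896, shift -> 14
byte 2=0x7A: payload=0x7A=122, contrib = 122<<14 = 1998848; acc -> 2003744, shift -> 21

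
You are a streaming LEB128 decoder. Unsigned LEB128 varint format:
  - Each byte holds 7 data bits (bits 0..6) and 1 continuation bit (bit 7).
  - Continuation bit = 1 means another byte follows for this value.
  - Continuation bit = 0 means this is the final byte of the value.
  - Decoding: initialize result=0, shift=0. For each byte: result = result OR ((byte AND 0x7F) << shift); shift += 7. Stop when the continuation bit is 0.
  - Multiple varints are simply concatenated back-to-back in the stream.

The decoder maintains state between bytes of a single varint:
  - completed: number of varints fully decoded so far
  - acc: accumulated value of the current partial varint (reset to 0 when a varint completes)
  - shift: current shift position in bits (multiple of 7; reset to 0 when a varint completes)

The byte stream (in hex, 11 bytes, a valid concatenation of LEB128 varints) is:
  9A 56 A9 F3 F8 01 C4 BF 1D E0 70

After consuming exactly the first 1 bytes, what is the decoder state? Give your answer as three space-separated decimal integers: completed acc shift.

byte[0]=0x9A cont=1 payload=0x1A: acc |= 26<<0 -> completed=0 acc=26 shift=7

Answer: 0 26 7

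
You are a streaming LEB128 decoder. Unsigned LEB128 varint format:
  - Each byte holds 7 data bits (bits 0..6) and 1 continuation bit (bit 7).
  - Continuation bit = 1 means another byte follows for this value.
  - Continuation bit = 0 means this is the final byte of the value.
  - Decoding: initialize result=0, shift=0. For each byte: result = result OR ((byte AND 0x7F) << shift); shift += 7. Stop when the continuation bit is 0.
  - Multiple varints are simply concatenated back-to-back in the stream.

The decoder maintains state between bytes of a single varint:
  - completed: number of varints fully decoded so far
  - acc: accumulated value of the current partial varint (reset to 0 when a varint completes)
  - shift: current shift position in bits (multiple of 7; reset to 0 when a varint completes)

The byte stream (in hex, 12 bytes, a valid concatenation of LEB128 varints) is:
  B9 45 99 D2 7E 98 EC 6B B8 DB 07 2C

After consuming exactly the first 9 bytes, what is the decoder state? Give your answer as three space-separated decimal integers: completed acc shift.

Answer: 3 56 7

Derivation:
byte[0]=0xB9 cont=1 payload=0x39: acc |= 57<<0 -> completed=0 acc=57 shift=7
byte[1]=0x45 cont=0 payload=0x45: varint #1 complete (value=8889); reset -> completed=1 acc=0 shift=0
byte[2]=0x99 cont=1 payload=0x19: acc |= 25<<0 -> completed=1 acc=25 shift=7
byte[3]=0xD2 cont=1 payload=0x52: acc |= 82<<7 -> completed=1 acc=10521 shift=14
byte[4]=0x7E cont=0 payload=0x7E: varint #2 complete (value=2074905); reset -> completed=2 acc=0 shift=0
byte[5]=0x98 cont=1 payload=0x18: acc |= 24<<0 -> completed=2 acc=24 shift=7
byte[6]=0xEC cont=1 payload=0x6C: acc |= 108<<7 -> completed=2 acc=13848 shift=14
byte[7]=0x6B cont=0 payload=0x6B: varint #3 complete (value=1766936); reset -> completed=3 acc=0 shift=0
byte[8]=0xB8 cont=1 payload=0x38: acc |= 56<<0 -> completed=3 acc=56 shift=7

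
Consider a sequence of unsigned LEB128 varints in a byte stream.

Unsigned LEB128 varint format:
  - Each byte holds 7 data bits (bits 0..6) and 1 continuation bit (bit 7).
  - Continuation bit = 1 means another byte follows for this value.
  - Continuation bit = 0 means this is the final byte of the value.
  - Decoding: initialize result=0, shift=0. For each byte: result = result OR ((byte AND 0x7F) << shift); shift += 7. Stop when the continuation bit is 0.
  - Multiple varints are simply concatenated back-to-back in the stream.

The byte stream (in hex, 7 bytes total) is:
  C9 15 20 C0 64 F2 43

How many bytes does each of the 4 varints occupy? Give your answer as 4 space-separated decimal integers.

  byte[0]=0xC9 cont=1 payload=0x49=73: acc |= 73<<0 -> acc=73 shift=7
  byte[1]=0x15 cont=0 payload=0x15=21: acc |= 21<<7 -> acc=2761 shift=14 [end]
Varint 1: bytes[0:2] = C9 15 -> value 2761 (2 byte(s))
  byte[2]=0x20 cont=0 payload=0x20=32: acc |= 32<<0 -> acc=32 shift=7 [end]
Varint 2: bytes[2:3] = 20 -> value 32 (1 byte(s))
  byte[3]=0xC0 cont=1 payload=0x40=64: acc |= 64<<0 -> acc=64 shift=7
  byte[4]=0x64 cont=0 payload=0x64=100: acc |= 100<<7 -> acc=12864 shift=14 [end]
Varint 3: bytes[3:5] = C0 64 -> value 12864 (2 byte(s))
  byte[5]=0xF2 cont=1 payload=0x72=114: acc |= 114<<0 -> acc=114 shift=7
  byte[6]=0x43 cont=0 payload=0x43=67: acc |= 67<<7 -> acc=8690 shift=14 [end]
Varint 4: bytes[5:7] = F2 43 -> value 8690 (2 byte(s))

Answer: 2 1 2 2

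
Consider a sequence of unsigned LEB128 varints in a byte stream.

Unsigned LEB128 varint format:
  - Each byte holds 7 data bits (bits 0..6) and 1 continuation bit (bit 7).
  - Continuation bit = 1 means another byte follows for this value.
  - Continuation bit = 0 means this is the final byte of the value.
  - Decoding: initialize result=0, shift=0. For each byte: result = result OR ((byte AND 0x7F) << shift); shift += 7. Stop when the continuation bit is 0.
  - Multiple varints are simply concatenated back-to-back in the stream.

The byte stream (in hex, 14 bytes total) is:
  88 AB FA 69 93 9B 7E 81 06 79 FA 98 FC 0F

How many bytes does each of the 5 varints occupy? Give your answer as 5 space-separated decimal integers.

  byte[0]=0x88 cont=1 payload=0x08=8: acc |= 8<<0 -> acc=8 shift=7
  byte[1]=0xAB cont=1 payload=0x2B=43: acc |= 43<<7 -> acc=5512 shift=14
  byte[2]=0xFA cont=1 payload=0x7A=122: acc |= 122<<14 -> acc=2004360 shift=21
  byte[3]=0x69 cont=0 payload=0x69=105: acc |= 105<<21 -> acc=222205320 shift=28 [end]
Varint 1: bytes[0:4] = 88 AB FA 69 -> value 222205320 (4 byte(s))
  byte[4]=0x93 cont=1 payload=0x13=19: acc |= 19<<0 -> acc=19 shift=7
  byte[5]=0x9B cont=1 payload=0x1B=27: acc |= 27<<7 -> acc=3475 shift=14
  byte[6]=0x7E cont=0 payload=0x7E=126: acc |= 126<<14 -> acc=2067859 shift=21 [end]
Varint 2: bytes[4:7] = 93 9B 7E -> value 2067859 (3 byte(s))
  byte[7]=0x81 cont=1 payload=0x01=1: acc |= 1<<0 -> acc=1 shift=7
  byte[8]=0x06 cont=0 payload=0x06=6: acc |= 6<<7 -> acc=769 shift=14 [end]
Varint 3: bytes[7:9] = 81 06 -> value 769 (2 byte(s))
  byte[9]=0x79 cont=0 payload=0x79=121: acc |= 121<<0 -> acc=121 shift=7 [end]
Varint 4: bytes[9:10] = 79 -> value 121 (1 byte(s))
  byte[10]=0xFA cont=1 payload=0x7A=122: acc |= 122<<0 -> acc=122 shift=7
  byte[11]=0x98 cont=1 payload=0x18=24: acc |= 24<<7 -> acc=3194 shift=14
  byte[12]=0xFC cont=1 payload=0x7C=124: acc |= 124<<14 -> acc=2034810 shift=21
  byte[13]=0x0F cont=0 payload=0x0F=15: acc |= 15<<21 -> acc=33492090 shift=28 [end]
Varint 5: bytes[10:14] = FA 98 FC 0F -> value 33492090 (4 byte(s))

Answer: 4 3 2 1 4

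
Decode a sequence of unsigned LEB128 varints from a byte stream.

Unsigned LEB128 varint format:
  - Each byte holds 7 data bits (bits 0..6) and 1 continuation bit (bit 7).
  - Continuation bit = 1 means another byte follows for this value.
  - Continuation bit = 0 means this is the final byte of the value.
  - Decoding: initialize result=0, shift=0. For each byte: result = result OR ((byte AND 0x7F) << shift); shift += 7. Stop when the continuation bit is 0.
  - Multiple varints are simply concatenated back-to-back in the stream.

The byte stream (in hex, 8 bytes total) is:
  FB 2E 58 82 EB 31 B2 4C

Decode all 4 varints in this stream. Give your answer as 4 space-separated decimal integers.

  byte[0]=0xFB cont=1 payload=0x7B=123: acc |= 123<<0 -> acc=123 shift=7
  byte[1]=0x2E cont=0 payload=0x2E=46: acc |= 46<<7 -> acc=6011 shift=14 [end]
Varint 1: bytes[0:2] = FB 2E -> value 6011 (2 byte(s))
  byte[2]=0x58 cont=0 payload=0x58=88: acc |= 88<<0 -> acc=88 shift=7 [end]
Varint 2: bytes[2:3] = 58 -> value 88 (1 byte(s))
  byte[3]=0x82 cont=1 payload=0x02=2: acc |= 2<<0 -> acc=2 shift=7
  byte[4]=0xEB cont=1 payload=0x6B=107: acc |= 107<<7 -> acc=13698 shift=14
  byte[5]=0x31 cont=0 payload=0x31=49: acc |= 49<<14 -> acc=816514 shift=21 [end]
Varint 3: bytes[3:6] = 82 EB 31 -> value 816514 (3 byte(s))
  byte[6]=0xB2 cont=1 payload=0x32=50: acc |= 50<<0 -> acc=50 shift=7
  byte[7]=0x4C cont=0 payload=0x4C=76: acc |= 76<<7 -> acc=9778 shift=14 [end]
Varint 4: bytes[6:8] = B2 4C -> value 9778 (2 byte(s))

Answer: 6011 88 816514 9778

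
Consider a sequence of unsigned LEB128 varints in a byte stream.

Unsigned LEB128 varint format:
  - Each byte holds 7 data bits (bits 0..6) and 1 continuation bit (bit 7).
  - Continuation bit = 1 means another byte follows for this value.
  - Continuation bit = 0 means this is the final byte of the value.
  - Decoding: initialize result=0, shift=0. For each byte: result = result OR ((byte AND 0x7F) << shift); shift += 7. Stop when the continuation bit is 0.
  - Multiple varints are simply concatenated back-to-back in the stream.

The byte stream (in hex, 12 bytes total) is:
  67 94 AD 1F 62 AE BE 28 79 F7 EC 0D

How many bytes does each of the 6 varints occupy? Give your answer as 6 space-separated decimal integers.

  byte[0]=0x67 cont=0 payload=0x67=103: acc |= 103<<0 -> acc=103 shift=7 [end]
Varint 1: bytes[0:1] = 67 -> value 103 (1 byte(s))
  byte[1]=0x94 cont=1 payload=0x14=20: acc |= 20<<0 -> acc=20 shift=7
  byte[2]=0xAD cont=1 payload=0x2D=45: acc |= 45<<7 -> acc=5780 shift=14
  byte[3]=0x1F cont=0 payload=0x1F=31: acc |= 31<<14 -> acc=513684 shift=21 [end]
Varint 2: bytes[1:4] = 94 AD 1F -> value 513684 (3 byte(s))
  byte[4]=0x62 cont=0 payload=0x62=98: acc |= 98<<0 -> acc=98 shift=7 [end]
Varint 3: bytes[4:5] = 62 -> value 98 (1 byte(s))
  byte[5]=0xAE cont=1 payload=0x2E=46: acc |= 46<<0 -> acc=46 shift=7
  byte[6]=0xBE cont=1 payload=0x3E=62: acc |= 62<<7 -> acc=7982 shift=14
  byte[7]=0x28 cont=0 payload=0x28=40: acc |= 40<<14 -> acc=663342 shift=21 [end]
Varint 4: bytes[5:8] = AE BE 28 -> value 663342 (3 byte(s))
  byte[8]=0x79 cont=0 payload=0x79=121: acc |= 121<<0 -> acc=121 shift=7 [end]
Varint 5: bytes[8:9] = 79 -> value 121 (1 byte(s))
  byte[9]=0xF7 cont=1 payload=0x77=119: acc |= 119<<0 -> acc=119 shift=7
  byte[10]=0xEC cont=1 payload=0x6C=108: acc |= 108<<7 -> acc=13943 shift=14
  byte[11]=0x0D cont=0 payload=0x0D=13: acc |= 13<<14 -> acc=226935 shift=21 [end]
Varint 6: bytes[9:12] = F7 EC 0D -> value 226935 (3 byte(s))

Answer: 1 3 1 3 1 3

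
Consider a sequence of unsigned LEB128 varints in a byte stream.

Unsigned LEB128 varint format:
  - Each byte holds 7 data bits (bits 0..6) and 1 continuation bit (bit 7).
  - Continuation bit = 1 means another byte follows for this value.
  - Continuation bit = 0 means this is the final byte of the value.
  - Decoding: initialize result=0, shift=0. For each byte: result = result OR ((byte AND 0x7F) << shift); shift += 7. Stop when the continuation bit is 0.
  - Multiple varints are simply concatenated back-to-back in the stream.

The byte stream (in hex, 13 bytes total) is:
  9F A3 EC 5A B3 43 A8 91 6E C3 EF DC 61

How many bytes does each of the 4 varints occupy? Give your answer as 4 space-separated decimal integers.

Answer: 4 2 3 4

Derivation:
  byte[0]=0x9F cont=1 payload=0x1F=31: acc |= 31<<0 -> acc=31 shift=7
  byte[1]=0xA3 cont=1 payload=0x23=35: acc |= 35<<7 -> acc=4511 shift=14
  byte[2]=0xEC cont=1 payload=0x6C=108: acc |= 108<<14 -> acc=1773983 shift=21
  byte[3]=0x5A cont=0 payload=0x5A=90: acc |= 90<<21 -> acc=190517663 shift=28 [end]
Varint 1: bytes[0:4] = 9F A3 EC 5A -> value 190517663 (4 byte(s))
  byte[4]=0xB3 cont=1 payload=0x33=51: acc |= 51<<0 -> acc=51 shift=7
  byte[5]=0x43 cont=0 payload=0x43=67: acc |= 67<<7 -> acc=8627 shift=14 [end]
Varint 2: bytes[4:6] = B3 43 -> value 8627 (2 byte(s))
  byte[6]=0xA8 cont=1 payload=0x28=40: acc |= 40<<0 -> acc=40 shift=7
  byte[7]=0x91 cont=1 payload=0x11=17: acc |= 17<<7 -> acc=2216 shift=14
  byte[8]=0x6E cont=0 payload=0x6E=110: acc |= 110<<14 -> acc=1804456 shift=21 [end]
Varint 3: bytes[6:9] = A8 91 6E -> value 1804456 (3 byte(s))
  byte[9]=0xC3 cont=1 payload=0x43=67: acc |= 67<<0 -> acc=67 shift=7
  byte[10]=0xEF cont=1 payload=0x6F=111: acc |= 111<<7 -> acc=14275 shift=14
  byte[11]=0xDC cont=1 payload=0x5C=92: acc |= 92<<14 -> acc=1521603 shift=21
  byte[12]=0x61 cont=0 payload=0x61=97: acc |= 97<<21 -> acc=204945347 shift=28 [end]
Varint 4: bytes[9:13] = C3 EF DC 61 -> value 204945347 (4 byte(s))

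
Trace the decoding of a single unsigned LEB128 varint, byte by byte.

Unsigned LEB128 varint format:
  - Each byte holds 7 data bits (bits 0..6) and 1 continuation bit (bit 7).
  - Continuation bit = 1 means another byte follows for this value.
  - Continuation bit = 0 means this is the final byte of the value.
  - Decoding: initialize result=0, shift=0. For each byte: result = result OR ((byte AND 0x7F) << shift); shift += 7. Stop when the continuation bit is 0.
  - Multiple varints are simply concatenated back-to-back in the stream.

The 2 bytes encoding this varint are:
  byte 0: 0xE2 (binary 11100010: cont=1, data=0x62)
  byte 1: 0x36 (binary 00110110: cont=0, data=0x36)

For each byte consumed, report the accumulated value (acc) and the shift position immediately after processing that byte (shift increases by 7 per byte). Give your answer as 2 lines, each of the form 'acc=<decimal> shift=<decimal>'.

Answer: acc=98 shift=7
acc=7010 shift=14

Derivation:
byte 0=0xE2: payload=0x62=98, contrib = 98<<0 = 98; acc -> 98, shift -> 7
byte 1=0x36: payload=0x36=54, contrib = 54<<7 = 6912; acc -> 7010, shift -> 14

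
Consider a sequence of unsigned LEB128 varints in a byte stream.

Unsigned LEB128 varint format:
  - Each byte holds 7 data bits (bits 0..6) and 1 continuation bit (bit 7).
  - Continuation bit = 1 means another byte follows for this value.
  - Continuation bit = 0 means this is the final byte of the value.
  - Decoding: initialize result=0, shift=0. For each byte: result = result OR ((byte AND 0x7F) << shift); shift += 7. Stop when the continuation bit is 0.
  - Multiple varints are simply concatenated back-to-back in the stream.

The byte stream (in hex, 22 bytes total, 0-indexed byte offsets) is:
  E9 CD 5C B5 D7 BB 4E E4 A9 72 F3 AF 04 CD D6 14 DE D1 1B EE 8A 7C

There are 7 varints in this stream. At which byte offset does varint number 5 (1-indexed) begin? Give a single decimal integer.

Answer: 13

Derivation:
  byte[0]=0xE9 cont=1 payload=0x69=105: acc |= 105<<0 -> acc=105 shift=7
  byte[1]=0xCD cont=1 payload=0x4D=77: acc |= 77<<7 -> acc=9961 shift=14
  byte[2]=0x5C cont=0 payload=0x5C=92: acc |= 92<<14 -> acc=1517289 shift=21 [end]
Varint 1: bytes[0:3] = E9 CD 5C -> value 1517289 (3 byte(s))
  byte[3]=0xB5 cont=1 payload=0x35=53: acc |= 53<<0 -> acc=53 shift=7
  byte[4]=0xD7 cont=1 payload=0x57=87: acc |= 87<<7 -> acc=11189 shift=14
  byte[5]=0xBB cont=1 payload=0x3B=59: acc |= 59<<14 -> acc=977845 shift=21
  byte[6]=0x4E cont=0 payload=0x4E=78: acc |= 78<<21 -> acc=164555701 shift=28 [end]
Varint 2: bytes[3:7] = B5 D7 BB 4E -> value 164555701 (4 byte(s))
  byte[7]=0xE4 cont=1 payload=0x64=100: acc |= 100<<0 -> acc=100 shift=7
  byte[8]=0xA9 cont=1 payload=0x29=41: acc |= 41<<7 -> acc=5348 shift=14
  byte[9]=0x72 cont=0 payload=0x72=114: acc |= 114<<14 -> acc=1873124 shift=21 [end]
Varint 3: bytes[7:10] = E4 A9 72 -> value 1873124 (3 byte(s))
  byte[10]=0xF3 cont=1 payload=0x73=115: acc |= 115<<0 -> acc=115 shift=7
  byte[11]=0xAF cont=1 payload=0x2F=47: acc |= 47<<7 -> acc=6131 shift=14
  byte[12]=0x04 cont=0 payload=0x04=4: acc |= 4<<14 -> acc=71667 shift=21 [end]
Varint 4: bytes[10:13] = F3 AF 04 -> value 71667 (3 byte(s))
  byte[13]=0xCD cont=1 payload=0x4D=77: acc |= 77<<0 -> acc=77 shift=7
  byte[14]=0xD6 cont=1 payload=0x56=86: acc |= 86<<7 -> acc=11085 shift=14
  byte[15]=0x14 cont=0 payload=0x14=20: acc |= 20<<14 -> acc=338765 shift=21 [end]
Varint 5: bytes[13:16] = CD D6 14 -> value 338765 (3 byte(s))
  byte[16]=0xDE cont=1 payload=0x5E=94: acc |= 94<<0 -> acc=94 shift=7
  byte[17]=0xD1 cont=1 payload=0x51=81: acc |= 81<<7 -> acc=10462 shift=14
  byte[18]=0x1B cont=0 payload=0x1B=27: acc |= 27<<14 -> acc=452830 shift=21 [end]
Varint 6: bytes[16:19] = DE D1 1B -> value 452830 (3 byte(s))
  byte[19]=0xEE cont=1 payload=0x6E=110: acc |= 110<<0 -> acc=110 shift=7
  byte[20]=0x8A cont=1 payload=0x0A=10: acc |= 10<<7 -> acc=1390 shift=14
  byte[21]=0x7C cont=0 payload=0x7C=124: acc |= 124<<14 -> acc=2033006 shift=21 [end]
Varint 7: bytes[19:22] = EE 8A 7C -> value 2033006 (3 byte(s))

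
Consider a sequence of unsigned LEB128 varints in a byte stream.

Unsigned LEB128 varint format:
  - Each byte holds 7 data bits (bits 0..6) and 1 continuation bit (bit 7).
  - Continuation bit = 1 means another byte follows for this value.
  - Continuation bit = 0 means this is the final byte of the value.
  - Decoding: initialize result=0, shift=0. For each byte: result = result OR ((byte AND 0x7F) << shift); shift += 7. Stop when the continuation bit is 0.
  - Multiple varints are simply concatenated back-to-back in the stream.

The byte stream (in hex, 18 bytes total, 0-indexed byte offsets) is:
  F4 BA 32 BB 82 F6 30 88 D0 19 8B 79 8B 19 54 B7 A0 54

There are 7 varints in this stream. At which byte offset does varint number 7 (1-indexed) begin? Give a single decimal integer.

Answer: 15

Derivation:
  byte[0]=0xF4 cont=1 payload=0x74=116: acc |= 116<<0 -> acc=116 shift=7
  byte[1]=0xBA cont=1 payload=0x3A=58: acc |= 58<<7 -> acc=7540 shift=14
  byte[2]=0x32 cont=0 payload=0x32=50: acc |= 50<<14 -> acc=826740 shift=21 [end]
Varint 1: bytes[0:3] = F4 BA 32 -> value 826740 (3 byte(s))
  byte[3]=0xBB cont=1 payload=0x3B=59: acc |= 59<<0 -> acc=59 shift=7
  byte[4]=0x82 cont=1 payload=0x02=2: acc |= 2<<7 -> acc=315 shift=14
  byte[5]=0xF6 cont=1 payload=0x76=118: acc |= 118<<14 -> acc=1933627 shift=21
  byte[6]=0x30 cont=0 payload=0x30=48: acc |= 48<<21 -> acc=102596923 shift=28 [end]
Varint 2: bytes[3:7] = BB 82 F6 30 -> value 102596923 (4 byte(s))
  byte[7]=0x88 cont=1 payload=0x08=8: acc |= 8<<0 -> acc=8 shift=7
  byte[8]=0xD0 cont=1 payload=0x50=80: acc |= 80<<7 -> acc=10248 shift=14
  byte[9]=0x19 cont=0 payload=0x19=25: acc |= 25<<14 -> acc=419848 shift=21 [end]
Varint 3: bytes[7:10] = 88 D0 19 -> value 419848 (3 byte(s))
  byte[10]=0x8B cont=1 payload=0x0B=11: acc |= 11<<0 -> acc=11 shift=7
  byte[11]=0x79 cont=0 payload=0x79=121: acc |= 121<<7 -> acc=15499 shift=14 [end]
Varint 4: bytes[10:12] = 8B 79 -> value 15499 (2 byte(s))
  byte[12]=0x8B cont=1 payload=0x0B=11: acc |= 11<<0 -> acc=11 shift=7
  byte[13]=0x19 cont=0 payload=0x19=25: acc |= 25<<7 -> acc=3211 shift=14 [end]
Varint 5: bytes[12:14] = 8B 19 -> value 3211 (2 byte(s))
  byte[14]=0x54 cont=0 payload=0x54=84: acc |= 84<<0 -> acc=84 shift=7 [end]
Varint 6: bytes[14:15] = 54 -> value 84 (1 byte(s))
  byte[15]=0xB7 cont=1 payload=0x37=55: acc |= 55<<0 -> acc=55 shift=7
  byte[16]=0xA0 cont=1 payload=0x20=32: acc |= 32<<7 -> acc=4151 shift=14
  byte[17]=0x54 cont=0 payload=0x54=84: acc |= 84<<14 -> acc=1380407 shift=21 [end]
Varint 7: bytes[15:18] = B7 A0 54 -> value 1380407 (3 byte(s))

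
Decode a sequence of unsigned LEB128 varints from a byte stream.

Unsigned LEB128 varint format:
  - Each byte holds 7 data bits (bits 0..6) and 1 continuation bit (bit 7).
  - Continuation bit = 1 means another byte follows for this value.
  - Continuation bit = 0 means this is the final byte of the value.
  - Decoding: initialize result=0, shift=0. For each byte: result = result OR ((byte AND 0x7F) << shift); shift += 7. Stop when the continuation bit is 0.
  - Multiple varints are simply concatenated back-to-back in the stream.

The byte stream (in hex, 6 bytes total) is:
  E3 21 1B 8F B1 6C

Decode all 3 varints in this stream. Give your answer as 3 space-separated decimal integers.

  byte[0]=0xE3 cont=1 payload=0x63=99: acc |= 99<<0 -> acc=99 shift=7
  byte[1]=0x21 cont=0 payload=0x21=33: acc |= 33<<7 -> acc=4323 shift=14 [end]
Varint 1: bytes[0:2] = E3 21 -> value 4323 (2 byte(s))
  byte[2]=0x1B cont=0 payload=0x1B=27: acc |= 27<<0 -> acc=27 shift=7 [end]
Varint 2: bytes[2:3] = 1B -> value 27 (1 byte(s))
  byte[3]=0x8F cont=1 payload=0x0F=15: acc |= 15<<0 -> acc=15 shift=7
  byte[4]=0xB1 cont=1 payload=0x31=49: acc |= 49<<7 -> acc=6287 shift=14
  byte[5]=0x6C cont=0 payload=0x6C=108: acc |= 108<<14 -> acc=1775759 shift=21 [end]
Varint 3: bytes[3:6] = 8F B1 6C -> value 1775759 (3 byte(s))

Answer: 4323 27 1775759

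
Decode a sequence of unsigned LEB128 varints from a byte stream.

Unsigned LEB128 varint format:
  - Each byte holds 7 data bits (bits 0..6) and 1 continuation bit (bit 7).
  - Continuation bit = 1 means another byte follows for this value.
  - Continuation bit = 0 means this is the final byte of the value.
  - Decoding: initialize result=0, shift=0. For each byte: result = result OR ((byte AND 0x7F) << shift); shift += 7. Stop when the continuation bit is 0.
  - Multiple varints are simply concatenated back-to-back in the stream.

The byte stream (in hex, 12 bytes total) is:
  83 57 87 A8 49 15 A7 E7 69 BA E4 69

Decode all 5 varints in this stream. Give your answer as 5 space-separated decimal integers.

  byte[0]=0x83 cont=1 payload=0x03=3: acc |= 3<<0 -> acc=3 shift=7
  byte[1]=0x57 cont=0 payload=0x57=87: acc |= 87<<7 -> acc=11139 shift=14 [end]
Varint 1: bytes[0:2] = 83 57 -> value 11139 (2 byte(s))
  byte[2]=0x87 cont=1 payload=0x07=7: acc |= 7<<0 -> acc=7 shift=7
  byte[3]=0xA8 cont=1 payload=0x28=40: acc |= 40<<7 -> acc=5127 shift=14
  byte[4]=0x49 cont=0 payload=0x49=73: acc |= 73<<14 -> acc=1201159 shift=21 [end]
Varint 2: bytes[2:5] = 87 A8 49 -> value 1201159 (3 byte(s))
  byte[5]=0x15 cont=0 payload=0x15=21: acc |= 21<<0 -> acc=21 shift=7 [end]
Varint 3: bytes[5:6] = 15 -> value 21 (1 byte(s))
  byte[6]=0xA7 cont=1 payload=0x27=39: acc |= 39<<0 -> acc=39 shift=7
  byte[7]=0xE7 cont=1 payload=0x67=103: acc |= 103<<7 -> acc=13223 shift=14
  byte[8]=0x69 cont=0 payload=0x69=105: acc |= 105<<14 -> acc=1733543 shift=21 [end]
Varint 4: bytes[6:9] = A7 E7 69 -> value 1733543 (3 byte(s))
  byte[9]=0xBA cont=1 payload=0x3A=58: acc |= 58<<0 -> acc=58 shift=7
  byte[10]=0xE4 cont=1 payload=0x64=100: acc |= 100<<7 -> acc=12858 shift=14
  byte[11]=0x69 cont=0 payload=0x69=105: acc |= 105<<14 -> acc=1733178 shift=21 [end]
Varint 5: bytes[9:12] = BA E4 69 -> value 1733178 (3 byte(s))

Answer: 11139 1201159 21 1733543 1733178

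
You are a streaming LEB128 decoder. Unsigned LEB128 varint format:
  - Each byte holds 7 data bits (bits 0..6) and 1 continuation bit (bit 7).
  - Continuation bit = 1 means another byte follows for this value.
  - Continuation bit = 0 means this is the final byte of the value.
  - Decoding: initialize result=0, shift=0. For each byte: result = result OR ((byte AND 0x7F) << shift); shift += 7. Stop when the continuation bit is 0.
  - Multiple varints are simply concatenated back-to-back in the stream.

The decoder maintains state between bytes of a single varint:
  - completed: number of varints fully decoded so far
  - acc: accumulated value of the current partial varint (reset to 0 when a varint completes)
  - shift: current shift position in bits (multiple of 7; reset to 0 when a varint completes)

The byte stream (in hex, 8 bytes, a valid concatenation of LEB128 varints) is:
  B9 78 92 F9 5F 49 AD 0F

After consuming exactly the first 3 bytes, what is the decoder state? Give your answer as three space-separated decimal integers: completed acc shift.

Answer: 1 18 7

Derivation:
byte[0]=0xB9 cont=1 payload=0x39: acc |= 57<<0 -> completed=0 acc=57 shift=7
byte[1]=0x78 cont=0 payload=0x78: varint #1 complete (value=15417); reset -> completed=1 acc=0 shift=0
byte[2]=0x92 cont=1 payload=0x12: acc |= 18<<0 -> completed=1 acc=18 shift=7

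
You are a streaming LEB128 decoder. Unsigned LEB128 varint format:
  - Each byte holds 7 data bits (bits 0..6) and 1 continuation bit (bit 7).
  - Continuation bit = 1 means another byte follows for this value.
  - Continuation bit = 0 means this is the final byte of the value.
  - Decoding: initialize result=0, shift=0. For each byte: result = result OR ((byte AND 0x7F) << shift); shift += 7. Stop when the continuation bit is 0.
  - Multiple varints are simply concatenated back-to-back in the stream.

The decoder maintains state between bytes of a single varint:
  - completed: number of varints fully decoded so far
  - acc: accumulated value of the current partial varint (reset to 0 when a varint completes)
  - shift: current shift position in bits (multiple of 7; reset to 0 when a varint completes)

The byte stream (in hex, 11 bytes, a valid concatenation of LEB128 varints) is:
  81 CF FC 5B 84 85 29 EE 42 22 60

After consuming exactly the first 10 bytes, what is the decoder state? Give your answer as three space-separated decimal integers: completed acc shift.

byte[0]=0x81 cont=1 payload=0x01: acc |= 1<<0 -> completed=0 acc=1 shift=7
byte[1]=0xCF cont=1 payload=0x4F: acc |= 79<<7 -> completed=0 acc=10113 shift=14
byte[2]=0xFC cont=1 payload=0x7C: acc |= 124<<14 -> completed=0 acc=2041729 shift=21
byte[3]=0x5B cont=0 payload=0x5B: varint #1 complete (value=192882561); reset -> completed=1 acc=0 shift=0
byte[4]=0x84 cont=1 payload=0x04: acc |= 4<<0 -> completed=1 acc=4 shift=7
byte[5]=0x85 cont=1 payload=0x05: acc |= 5<<7 -> completed=1 acc=644 shift=14
byte[6]=0x29 cont=0 payload=0x29: varint #2 complete (value=672388); reset -> completed=2 acc=0 shift=0
byte[7]=0xEE cont=1 payload=0x6E: acc |= 110<<0 -> completed=2 acc=110 shift=7
byte[8]=0x42 cont=0 payload=0x42: varint #3 complete (value=8558); reset -> completed=3 acc=0 shift=0
byte[9]=0x22 cont=0 payload=0x22: varint #4 complete (value=34); reset -> completed=4 acc=0 shift=0

Answer: 4 0 0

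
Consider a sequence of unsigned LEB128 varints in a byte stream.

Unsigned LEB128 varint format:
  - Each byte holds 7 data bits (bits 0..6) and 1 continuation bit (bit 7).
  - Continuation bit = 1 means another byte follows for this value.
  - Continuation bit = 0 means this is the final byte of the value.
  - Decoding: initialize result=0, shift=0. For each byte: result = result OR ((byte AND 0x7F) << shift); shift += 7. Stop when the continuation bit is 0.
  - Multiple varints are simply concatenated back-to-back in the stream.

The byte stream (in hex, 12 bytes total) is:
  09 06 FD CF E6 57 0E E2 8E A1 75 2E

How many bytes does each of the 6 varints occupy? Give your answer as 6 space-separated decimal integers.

Answer: 1 1 4 1 4 1

Derivation:
  byte[0]=0x09 cont=0 payload=0x09=9: acc |= 9<<0 -> acc=9 shift=7 [end]
Varint 1: bytes[0:1] = 09 -> value 9 (1 byte(s))
  byte[1]=0x06 cont=0 payload=0x06=6: acc |= 6<<0 -> acc=6 shift=7 [end]
Varint 2: bytes[1:2] = 06 -> value 6 (1 byte(s))
  byte[2]=0xFD cont=1 payload=0x7D=125: acc |= 125<<0 -> acc=125 shift=7
  byte[3]=0xCF cont=1 payload=0x4F=79: acc |= 79<<7 -> acc=10237 shift=14
  byte[4]=0xE6 cont=1 payload=0x66=102: acc |= 102<<14 -> acc=1681405 shift=21
  byte[5]=0x57 cont=0 payload=0x57=87: acc |= 87<<21 -> acc=184133629 shift=28 [end]
Varint 3: bytes[2:6] = FD CF E6 57 -> value 184133629 (4 byte(s))
  byte[6]=0x0E cont=0 payload=0x0E=14: acc |= 14<<0 -> acc=14 shift=7 [end]
Varint 4: bytes[6:7] = 0E -> value 14 (1 byte(s))
  byte[7]=0xE2 cont=1 payload=0x62=98: acc |= 98<<0 -> acc=98 shift=7
  byte[8]=0x8E cont=1 payload=0x0E=14: acc |= 14<<7 -> acc=1890 shift=14
  byte[9]=0xA1 cont=1 payload=0x21=33: acc |= 33<<14 -> acc=542562 shift=21
  byte[10]=0x75 cont=0 payload=0x75=117: acc |= 117<<21 -> acc=245909346 shift=28 [end]
Varint 5: bytes[7:11] = E2 8E A1 75 -> value 245909346 (4 byte(s))
  byte[11]=0x2E cont=0 payload=0x2E=46: acc |= 46<<0 -> acc=46 shift=7 [end]
Varint 6: bytes[11:12] = 2E -> value 46 (1 byte(s))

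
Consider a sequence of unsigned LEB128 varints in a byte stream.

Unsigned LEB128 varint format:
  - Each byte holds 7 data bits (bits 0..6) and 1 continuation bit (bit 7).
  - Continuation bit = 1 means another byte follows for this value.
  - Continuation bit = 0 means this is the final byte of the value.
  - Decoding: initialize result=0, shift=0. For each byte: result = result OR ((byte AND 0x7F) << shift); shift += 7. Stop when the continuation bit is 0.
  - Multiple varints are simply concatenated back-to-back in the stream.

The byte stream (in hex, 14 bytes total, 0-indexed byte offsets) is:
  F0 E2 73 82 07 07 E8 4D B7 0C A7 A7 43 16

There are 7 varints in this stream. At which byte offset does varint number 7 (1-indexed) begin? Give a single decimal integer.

Answer: 13

Derivation:
  byte[0]=0xF0 cont=1 payload=0x70=112: acc |= 112<<0 -> acc=112 shift=7
  byte[1]=0xE2 cont=1 payload=0x62=98: acc |= 98<<7 -> acc=12656 shift=14
  byte[2]=0x73 cont=0 payload=0x73=115: acc |= 115<<14 -> acc=1896816 shift=21 [end]
Varint 1: bytes[0:3] = F0 E2 73 -> value 1896816 (3 byte(s))
  byte[3]=0x82 cont=1 payload=0x02=2: acc |= 2<<0 -> acc=2 shift=7
  byte[4]=0x07 cont=0 payload=0x07=7: acc |= 7<<7 -> acc=898 shift=14 [end]
Varint 2: bytes[3:5] = 82 07 -> value 898 (2 byte(s))
  byte[5]=0x07 cont=0 payload=0x07=7: acc |= 7<<0 -> acc=7 shift=7 [end]
Varint 3: bytes[5:6] = 07 -> value 7 (1 byte(s))
  byte[6]=0xE8 cont=1 payload=0x68=104: acc |= 104<<0 -> acc=104 shift=7
  byte[7]=0x4D cont=0 payload=0x4D=77: acc |= 77<<7 -> acc=9960 shift=14 [end]
Varint 4: bytes[6:8] = E8 4D -> value 9960 (2 byte(s))
  byte[8]=0xB7 cont=1 payload=0x37=55: acc |= 55<<0 -> acc=55 shift=7
  byte[9]=0x0C cont=0 payload=0x0C=12: acc |= 12<<7 -> acc=1591 shift=14 [end]
Varint 5: bytes[8:10] = B7 0C -> value 1591 (2 byte(s))
  byte[10]=0xA7 cont=1 payload=0x27=39: acc |= 39<<0 -> acc=39 shift=7
  byte[11]=0xA7 cont=1 payload=0x27=39: acc |= 39<<7 -> acc=5031 shift=14
  byte[12]=0x43 cont=0 payload=0x43=67: acc |= 67<<14 -> acc=1102759 shift=21 [end]
Varint 6: bytes[10:13] = A7 A7 43 -> value 1102759 (3 byte(s))
  byte[13]=0x16 cont=0 payload=0x16=22: acc |= 22<<0 -> acc=22 shift=7 [end]
Varint 7: bytes[13:14] = 16 -> value 22 (1 byte(s))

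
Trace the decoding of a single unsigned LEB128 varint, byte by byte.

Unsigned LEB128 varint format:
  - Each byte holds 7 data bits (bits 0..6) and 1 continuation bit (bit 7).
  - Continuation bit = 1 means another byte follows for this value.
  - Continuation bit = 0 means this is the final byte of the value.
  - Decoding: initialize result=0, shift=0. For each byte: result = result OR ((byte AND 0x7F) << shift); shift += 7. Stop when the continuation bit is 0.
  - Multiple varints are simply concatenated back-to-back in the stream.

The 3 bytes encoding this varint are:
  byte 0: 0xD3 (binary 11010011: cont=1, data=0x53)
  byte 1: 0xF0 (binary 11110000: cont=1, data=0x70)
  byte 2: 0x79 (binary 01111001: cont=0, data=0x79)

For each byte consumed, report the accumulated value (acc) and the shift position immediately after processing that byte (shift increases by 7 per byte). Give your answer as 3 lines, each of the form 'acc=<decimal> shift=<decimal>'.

byte 0=0xD3: payload=0x53=83, contrib = 83<<0 = 83; acc -> 83, shift -> 7
byte 1=0xF0: payload=0x70=112, contrib = 112<<7 = 14336; acc -> 14419, shift -> 14
byte 2=0x79: payload=0x79=121, contrib = 121<<14 = 1982464; acc -> 1996883, shift -> 21

Answer: acc=83 shift=7
acc=14419 shift=14
acc=1996883 shift=21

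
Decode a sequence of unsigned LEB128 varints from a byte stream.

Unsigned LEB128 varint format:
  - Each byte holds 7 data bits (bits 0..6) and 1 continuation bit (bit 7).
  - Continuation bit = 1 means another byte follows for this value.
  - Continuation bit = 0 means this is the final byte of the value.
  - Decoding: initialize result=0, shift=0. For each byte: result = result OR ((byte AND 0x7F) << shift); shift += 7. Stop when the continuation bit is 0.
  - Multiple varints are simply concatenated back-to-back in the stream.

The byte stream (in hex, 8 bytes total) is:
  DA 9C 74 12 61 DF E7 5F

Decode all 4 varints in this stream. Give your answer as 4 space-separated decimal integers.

Answer: 1904218 18 97 1569759

Derivation:
  byte[0]=0xDA cont=1 payload=0x5A=90: acc |= 90<<0 -> acc=90 shift=7
  byte[1]=0x9C cont=1 payload=0x1C=28: acc |= 28<<7 -> acc=3674 shift=14
  byte[2]=0x74 cont=0 payload=0x74=116: acc |= 116<<14 -> acc=1904218 shift=21 [end]
Varint 1: bytes[0:3] = DA 9C 74 -> value 1904218 (3 byte(s))
  byte[3]=0x12 cont=0 payload=0x12=18: acc |= 18<<0 -> acc=18 shift=7 [end]
Varint 2: bytes[3:4] = 12 -> value 18 (1 byte(s))
  byte[4]=0x61 cont=0 payload=0x61=97: acc |= 97<<0 -> acc=97 shift=7 [end]
Varint 3: bytes[4:5] = 61 -> value 97 (1 byte(s))
  byte[5]=0xDF cont=1 payload=0x5F=95: acc |= 95<<0 -> acc=95 shift=7
  byte[6]=0xE7 cont=1 payload=0x67=103: acc |= 103<<7 -> acc=13279 shift=14
  byte[7]=0x5F cont=0 payload=0x5F=95: acc |= 95<<14 -> acc=1569759 shift=21 [end]
Varint 4: bytes[5:8] = DF E7 5F -> value 1569759 (3 byte(s))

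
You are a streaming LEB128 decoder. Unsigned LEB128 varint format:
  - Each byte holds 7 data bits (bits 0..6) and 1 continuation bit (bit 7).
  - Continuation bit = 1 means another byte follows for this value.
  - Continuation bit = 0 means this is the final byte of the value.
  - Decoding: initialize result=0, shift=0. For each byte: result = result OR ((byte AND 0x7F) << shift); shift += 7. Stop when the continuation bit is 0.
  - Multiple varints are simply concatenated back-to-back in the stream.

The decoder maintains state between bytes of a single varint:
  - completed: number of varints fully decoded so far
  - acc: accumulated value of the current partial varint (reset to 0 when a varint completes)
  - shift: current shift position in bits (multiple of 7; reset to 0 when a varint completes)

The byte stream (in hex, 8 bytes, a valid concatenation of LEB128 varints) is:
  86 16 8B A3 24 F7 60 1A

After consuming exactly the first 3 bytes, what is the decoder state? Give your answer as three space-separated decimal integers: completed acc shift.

byte[0]=0x86 cont=1 payload=0x06: acc |= 6<<0 -> completed=0 acc=6 shift=7
byte[1]=0x16 cont=0 payload=0x16: varint #1 complete (value=2822); reset -> completed=1 acc=0 shift=0
byte[2]=0x8B cont=1 payload=0x0B: acc |= 11<<0 -> completed=1 acc=11 shift=7

Answer: 1 11 7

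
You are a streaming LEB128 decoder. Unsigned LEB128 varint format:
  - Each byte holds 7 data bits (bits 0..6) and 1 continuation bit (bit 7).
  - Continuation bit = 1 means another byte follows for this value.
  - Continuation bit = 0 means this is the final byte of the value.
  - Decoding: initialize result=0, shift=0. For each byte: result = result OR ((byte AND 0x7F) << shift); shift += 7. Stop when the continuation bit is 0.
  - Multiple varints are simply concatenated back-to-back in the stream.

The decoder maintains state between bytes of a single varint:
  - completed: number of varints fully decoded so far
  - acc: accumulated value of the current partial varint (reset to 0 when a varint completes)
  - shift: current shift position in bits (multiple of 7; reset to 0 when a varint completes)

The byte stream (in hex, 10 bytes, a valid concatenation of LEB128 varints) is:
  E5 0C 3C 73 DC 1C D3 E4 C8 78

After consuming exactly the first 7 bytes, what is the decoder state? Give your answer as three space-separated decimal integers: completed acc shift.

Answer: 4 83 7

Derivation:
byte[0]=0xE5 cont=1 payload=0x65: acc |= 101<<0 -> completed=0 acc=101 shift=7
byte[1]=0x0C cont=0 payload=0x0C: varint #1 complete (value=1637); reset -> completed=1 acc=0 shift=0
byte[2]=0x3C cont=0 payload=0x3C: varint #2 complete (value=60); reset -> completed=2 acc=0 shift=0
byte[3]=0x73 cont=0 payload=0x73: varint #3 complete (value=115); reset -> completed=3 acc=0 shift=0
byte[4]=0xDC cont=1 payload=0x5C: acc |= 92<<0 -> completed=3 acc=92 shift=7
byte[5]=0x1C cont=0 payload=0x1C: varint #4 complete (value=3676); reset -> completed=4 acc=0 shift=0
byte[6]=0xD3 cont=1 payload=0x53: acc |= 83<<0 -> completed=4 acc=83 shift=7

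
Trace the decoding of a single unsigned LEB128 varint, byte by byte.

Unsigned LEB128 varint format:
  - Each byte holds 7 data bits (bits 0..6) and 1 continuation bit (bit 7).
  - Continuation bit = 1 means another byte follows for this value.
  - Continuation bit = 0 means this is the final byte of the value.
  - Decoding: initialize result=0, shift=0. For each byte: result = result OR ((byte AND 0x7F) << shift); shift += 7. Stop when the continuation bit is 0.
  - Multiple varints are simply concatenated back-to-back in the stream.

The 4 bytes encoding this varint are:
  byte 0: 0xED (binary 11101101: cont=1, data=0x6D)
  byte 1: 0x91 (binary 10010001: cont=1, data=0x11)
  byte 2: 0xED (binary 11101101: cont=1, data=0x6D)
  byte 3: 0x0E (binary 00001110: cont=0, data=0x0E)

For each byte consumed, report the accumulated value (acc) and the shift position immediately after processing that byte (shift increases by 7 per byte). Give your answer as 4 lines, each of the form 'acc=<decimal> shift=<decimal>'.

Answer: acc=109 shift=7
acc=2285 shift=14
acc=1788141 shift=21
acc=31148269 shift=28

Derivation:
byte 0=0xED: payload=0x6D=109, contrib = 109<<0 = 109; acc -> 109, shift -> 7
byte 1=0x91: payload=0x11=17, contrib = 17<<7 = 2176; acc -> 2285, shift -> 14
byte 2=0xED: payload=0x6D=109, contrib = 109<<14 = 1785856; acc -> 1788141, shift -> 21
byte 3=0x0E: payload=0x0E=14, contrib = 14<<21 = 29360128; acc -> 31148269, shift -> 28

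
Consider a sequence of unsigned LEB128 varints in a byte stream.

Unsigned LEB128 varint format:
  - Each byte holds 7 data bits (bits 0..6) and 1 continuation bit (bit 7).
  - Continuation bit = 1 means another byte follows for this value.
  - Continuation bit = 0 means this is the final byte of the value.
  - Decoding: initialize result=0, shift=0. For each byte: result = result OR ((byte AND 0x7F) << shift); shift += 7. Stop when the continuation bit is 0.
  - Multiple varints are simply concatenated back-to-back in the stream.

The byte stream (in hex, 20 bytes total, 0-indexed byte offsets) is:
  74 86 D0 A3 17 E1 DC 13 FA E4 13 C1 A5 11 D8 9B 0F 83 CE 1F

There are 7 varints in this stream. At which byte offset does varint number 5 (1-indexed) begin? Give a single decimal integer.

  byte[0]=0x74 cont=0 payload=0x74=116: acc |= 116<<0 -> acc=116 shift=7 [end]
Varint 1: bytes[0:1] = 74 -> value 116 (1 byte(s))
  byte[1]=0x86 cont=1 payload=0x06=6: acc |= 6<<0 -> acc=6 shift=7
  byte[2]=0xD0 cont=1 payload=0x50=80: acc |= 80<<7 -> acc=10246 shift=14
  byte[3]=0xA3 cont=1 payload=0x23=35: acc |= 35<<14 -> acc=583686 shift=21
  byte[4]=0x17 cont=0 payload=0x17=23: acc |= 23<<21 -> acc=48818182 shift=28 [end]
Varint 2: bytes[1:5] = 86 D0 A3 17 -> value 48818182 (4 byte(s))
  byte[5]=0xE1 cont=1 payload=0x61=97: acc |= 97<<0 -> acc=97 shift=7
  byte[6]=0xDC cont=1 payload=0x5C=92: acc |= 92<<7 -> acc=11873 shift=14
  byte[7]=0x13 cont=0 payload=0x13=19: acc |= 19<<14 -> acc=323169 shift=21 [end]
Varint 3: bytes[5:8] = E1 DC 13 -> value 323169 (3 byte(s))
  byte[8]=0xFA cont=1 payload=0x7A=122: acc |= 122<<0 -> acc=122 shift=7
  byte[9]=0xE4 cont=1 payload=0x64=100: acc |= 100<<7 -> acc=12922 shift=14
  byte[10]=0x13 cont=0 payload=0x13=19: acc |= 19<<14 -> acc=324218 shift=21 [end]
Varint 4: bytes[8:11] = FA E4 13 -> value 324218 (3 byte(s))
  byte[11]=0xC1 cont=1 payload=0x41=65: acc |= 65<<0 -> acc=65 shift=7
  byte[12]=0xA5 cont=1 payload=0x25=37: acc |= 37<<7 -> acc=4801 shift=14
  byte[13]=0x11 cont=0 payload=0x11=17: acc |= 17<<14 -> acc=283329 shift=21 [end]
Varint 5: bytes[11:14] = C1 A5 11 -> value 283329 (3 byte(s))
  byte[14]=0xD8 cont=1 payload=0x58=88: acc |= 88<<0 -> acc=88 shift=7
  byte[15]=0x9B cont=1 payload=0x1B=27: acc |= 27<<7 -> acc=3544 shift=14
  byte[16]=0x0F cont=0 payload=0x0F=15: acc |= 15<<14 -> acc=249304 shift=21 [end]
Varint 6: bytes[14:17] = D8 9B 0F -> value 249304 (3 byte(s))
  byte[17]=0x83 cont=1 payload=0x03=3: acc |= 3<<0 -> acc=3 shift=7
  byte[18]=0xCE cont=1 payload=0x4E=78: acc |= 78<<7 -> acc=9987 shift=14
  byte[19]=0x1F cont=0 payload=0x1F=31: acc |= 31<<14 -> acc=517891 shift=21 [end]
Varint 7: bytes[17:20] = 83 CE 1F -> value 517891 (3 byte(s))

Answer: 11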